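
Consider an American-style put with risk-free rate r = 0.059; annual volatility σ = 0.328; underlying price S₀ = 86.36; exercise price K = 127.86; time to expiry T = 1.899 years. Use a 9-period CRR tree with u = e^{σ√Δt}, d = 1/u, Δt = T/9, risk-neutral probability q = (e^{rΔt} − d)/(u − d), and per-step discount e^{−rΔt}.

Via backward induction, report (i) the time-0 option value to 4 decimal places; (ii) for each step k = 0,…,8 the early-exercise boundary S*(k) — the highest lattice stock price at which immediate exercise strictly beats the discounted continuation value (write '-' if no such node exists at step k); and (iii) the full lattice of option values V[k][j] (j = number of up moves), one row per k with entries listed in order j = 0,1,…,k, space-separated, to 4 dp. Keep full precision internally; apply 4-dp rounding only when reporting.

params: Δt=0.21100 u=1.16261 d=0.86013 q=0.50382 e^(-rΔt)=0.98763
t_9 payoffs: 105.6058 97.7799 87.2020 72.9043 53.5787 27.4572 0.0000 0.0000 0.0000 0.0000
t_8: node(8,0) S=25.8729 payoff=101.9871 vs cont=100.4052 → 101.9871 [stop]  node(8,1) S=34.9713 payoff=92.8887 vs cont=91.3068 → 92.8887 [stop]  node(8,2) S=47.2693 payoff=80.5907 vs cont=79.0088 → 80.5907 [stop]  node(8,3) S=63.8919 payoff=63.9681 vs cont=62.3862 → 63.9681 [stop]  node(8,4) S=86.3600 payoff=41.5000 vs cont=39.9181 → 41.5000 [stop]  node(8,5) S=116.7292 payoff=11.1308 vs cont=13.4552 → 13.4552 [wait]  node(8,6) S=157.7779 payoff=0.0000 vs cont=0.0000 → 0.0000 [wait]  node(8,7) S=213.2617 payoff=0.0000 vs cont=0.0000 → 0.0000 [wait]  node(8,8) S=288.2569 payoff=0.0000 vs cont=0.0000 → 0.0000 [wait]  ⇒ S*(8)=86.3600
t_7: node(7,0) S=30.0801 payoff=97.7799 vs cont=96.1981 → 97.7799 [stop]  node(7,1) S=40.6580 payoff=87.2020 vs cont=85.6202 → 87.2020 [stop]  node(7,2) S=54.9557 payoff=72.9043 vs cont=71.3225 → 72.9043 [stop]  node(7,3) S=74.2813 payoff=53.5787 vs cont=51.9969 → 53.5787 [stop]  node(7,4) S=100.4028 payoff=27.4572 vs cont=27.0318 → 27.4572 [stop]  node(7,5) S=135.7103 payoff=0.0000 vs cont=6.5936 → 6.5936 [wait]  node(7,6) S=183.4339 payoff=0.0000 vs cont=0.0000 → 0.0000 [wait]  node(7,7) S=247.9398 payoff=0.0000 vs cont=0.0000 → 0.0000 [wait]  ⇒ S*(7)=100.4028
t_6: node(6,0) S=34.9713 payoff=92.8887 vs cont=91.3068 → 92.8887 [stop]  node(6,1) S=47.2693 payoff=80.5907 vs cont=79.0088 → 80.5907 [stop]  node(6,2) S=63.8919 payoff=63.9681 vs cont=62.3862 → 63.9681 [stop]  node(6,3) S=86.3600 payoff=41.5000 vs cont=39.9181 → 41.5000 [stop]  node(6,4) S=116.7292 payoff=11.1308 vs cont=16.7360 → 16.7360 [wait]  node(6,5) S=157.7779 payoff=0.0000 vs cont=3.2311 → 3.2311 [wait]  node(6,6) S=213.2617 payoff=0.0000 vs cont=0.0000 → 0.0000 [wait]  ⇒ S*(6)=86.3600
t_5: node(5,0) S=40.6580 payoff=87.2020 vs cont=85.6202 → 87.2020 [stop]  node(5,1) S=54.9557 payoff=72.9043 vs cont=71.3225 → 72.9043 [stop]  node(5,2) S=74.2813 payoff=53.5787 vs cont=51.9969 → 53.5787 [stop]  node(5,3) S=100.4028 payoff=27.4572 vs cont=28.6644 → 28.6644 [wait]  node(5,4) S=135.7103 payoff=0.0000 vs cont=9.8091 → 9.8091 [wait]  node(5,5) S=183.4339 payoff=0.0000 vs cont=1.5834 → 1.5834 [wait]  ⇒ S*(5)=74.2813
t_4: node(4,0) S=47.2693 payoff=80.5907 vs cont=79.0088 → 80.5907 [stop]  node(4,1) S=63.8919 payoff=63.9681 vs cont=62.3862 → 63.9681 [stop]  node(4,2) S=86.3600 payoff=41.5000 vs cont=40.5188 → 41.5000 [stop]  node(4,3) S=116.7292 payoff=11.1308 vs cont=18.9276 → 18.9276 [wait]  node(4,4) S=157.7779 payoff=0.0000 vs cont=5.5948 → 5.5948 [wait]  ⇒ S*(4)=86.3600
t_3: node(3,0) S=54.9557 payoff=72.9043 vs cont=71.3225 → 72.9043 [stop]  node(3,1) S=74.2813 payoff=53.5787 vs cont=51.9969 → 53.5787 [stop]  node(3,2) S=100.4028 payoff=27.4572 vs cont=29.7549 → 29.7549 [wait]  node(3,3) S=135.7103 payoff=0.0000 vs cont=12.0592 → 12.0592 [wait]  ⇒ S*(3)=74.2813
t_2: node(2,0) S=63.8919 payoff=63.9681 vs cont=62.3862 → 63.9681 [stop]  node(2,1) S=86.3600 payoff=41.5000 vs cont=41.0615 → 41.5000 [stop]  node(2,2) S=116.7292 payoff=11.1308 vs cont=20.5816 → 20.5816 [wait]  ⇒ S*(2)=86.3600
t_1: node(1,0) S=74.2813 payoff=53.5787 vs cont=51.9969 → 53.5787 [stop]  node(1,1) S=100.4028 payoff=27.4572 vs cont=30.5779 → 30.5779 [wait]  ⇒ S*(1)=74.2813
t_0: node(0,0) S=86.3600 payoff=41.5000 vs cont=41.4710 → 41.5000 [stop]  ⇒ S*(0)=86.3600

price = 41.5000
boundary = 86.3600 74.2813 86.3600 74.2813 86.3600 74.2813 86.3600 100.4028 86.3600
tree:
41.5000
53.5787 30.5779
63.9681 41.5000 20.5816
72.9043 53.5787 29.7549 12.0592
80.5907 63.9681 41.5000 18.9276 5.5948
87.2020 72.9043 53.5787 28.6644 9.8091 1.5834
92.8887 80.5907 63.9681 41.5000 16.7360 3.2311 0.0000
97.7799 87.2020 72.9043 53.5787 27.4572 6.5936 0.0000 0.0000
101.9871 92.8887 80.5907 63.9681 41.5000 13.4552 0.0000 0.0000 0.0000
105.6058 97.7799 87.2020 72.9043 53.5787 27.4572 0.0000 0.0000 0.0000 0.0000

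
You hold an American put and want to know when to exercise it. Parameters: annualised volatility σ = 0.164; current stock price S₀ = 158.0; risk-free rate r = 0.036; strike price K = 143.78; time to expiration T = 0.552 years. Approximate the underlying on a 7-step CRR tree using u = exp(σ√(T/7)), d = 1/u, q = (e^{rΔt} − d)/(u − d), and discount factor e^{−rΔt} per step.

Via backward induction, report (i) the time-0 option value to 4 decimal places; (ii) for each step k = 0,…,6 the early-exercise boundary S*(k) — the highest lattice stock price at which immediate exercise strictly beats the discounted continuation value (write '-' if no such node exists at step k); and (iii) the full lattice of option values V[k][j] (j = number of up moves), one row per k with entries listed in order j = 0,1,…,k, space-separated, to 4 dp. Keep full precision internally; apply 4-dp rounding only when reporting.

price = 1.8996
boundary = - - - - - 125.5026 131.4176
tree:
1.8996
3.1890 0.7167
5.2201 1.3267 0.1560
8.2803 2.4164 0.3255 0.0000
12.6217 4.3076 0.6792 0.0000 0.0000
18.2774 7.4563 1.4171 0.0000 0.0000 0.0000
23.9262 12.3624 2.9566 0.0000 0.0000 0.0000 0.0000
29.3207 18.2774 6.1686 0.0000 0.0000 0.0000 0.0000 0.0000

Δt=0.07886  u=1.04713  d=0.95499  q=0.51934  discount=0.99717
step 7 (expiry): payoffs max(K−S,0) = 29.3207 18.2774 6.1686 0.0000 0.0000 0.0000 0.0000 0.0000
step 6: (k=6,j=0): S=119.8538, (K−S)⁺=23.9262, hold=23.5186 ⇒ V=23.9262 exercise | (k=6,j=1): S=131.4176, (K−S)⁺=12.3624, hold=11.9548 ⇒ V=12.3624 exercise | (k=6,j=2): S=144.0971, (K−S)⁺=0.0000, hold=2.9566 ⇒ V=2.9566 continue | (k=6,j=3): S=158.0000, (K−S)⁺=0.0000, hold=0.0000 ⇒ V=0.0000 continue | (k=6,j=4): S=173.2442, (K−S)⁺=0.0000, hold=0.0000 ⇒ V=0.0000 continue | (k=6,j=5): S=189.9593, (K−S)⁺=0.0000, hold=0.0000 ⇒ V=0.0000 continue | (k=6,j=6): S=208.2870, (K−S)⁺=0.0000, hold=0.0000 ⇒ V=0.0000 continue  boundary S*=131.4176
step 5: (k=5,j=0): S=125.5026, (K−S)⁺=18.2774, hold=17.8698 ⇒ V=18.2774 exercise | (k=5,j=1): S=137.6114, (K−S)⁺=6.1686, hold=7.4563 ⇒ V=7.4563 continue | (k=5,j=2): S=150.8885, (K−S)⁺=0.0000, hold=1.4171 ⇒ V=1.4171 continue | (k=5,j=3): S=165.4466, (K−S)⁺=0.0000, hold=0.0000 ⇒ V=0.0000 continue | (k=5,j=4): S=181.4094, (K−S)⁺=0.0000, hold=0.0000 ⇒ V=0.0000 continue | (k=5,j=5): S=198.9122, (K−S)⁺=0.0000, hold=0.0000 ⇒ V=0.0000 continue  boundary S*=125.5026
step 4: (k=4,j=0): S=131.4176, (K−S)⁺=12.3624, hold=12.6217 ⇒ V=12.6217 continue | (k=4,j=1): S=144.0971, (K−S)⁺=0.0000, hold=4.3076 ⇒ V=4.3076 continue | (k=4,j=2): S=158.0000, (K−S)⁺=0.0000, hold=0.6792 ⇒ V=0.6792 continue | (k=4,j=3): S=173.2442, (K−S)⁺=0.0000, hold=0.0000 ⇒ V=0.0000 continue | (k=4,j=4): S=189.9593, (K−S)⁺=0.0000, hold=0.0000 ⇒ V=0.0000 continue  boundary S*=-
step 3: (k=3,j=0): S=137.6114, (K−S)⁺=6.1686, hold=8.2803 ⇒ V=8.2803 continue | (k=3,j=1): S=150.8885, (K−S)⁺=0.0000, hold=2.4164 ⇒ V=2.4164 continue | (k=3,j=2): S=165.4466, (K−S)⁺=0.0000, hold=0.3255 ⇒ V=0.3255 continue | (k=3,j=3): S=181.4094, (K−S)⁺=0.0000, hold=0.0000 ⇒ V=0.0000 continue  boundary S*=-
step 2: (k=2,j=0): S=144.0971, (K−S)⁺=0.0000, hold=5.2201 ⇒ V=5.2201 continue | (k=2,j=1): S=158.0000, (K−S)⁺=0.0000, hold=1.3267 ⇒ V=1.3267 continue | (k=2,j=2): S=173.2442, (K−S)⁺=0.0000, hold=0.1560 ⇒ V=0.1560 continue  boundary S*=-
step 1: (k=1,j=0): S=150.8885, (K−S)⁺=0.0000, hold=3.1890 ⇒ V=3.1890 continue | (k=1,j=1): S=165.4466, (K−S)⁺=0.0000, hold=0.7167 ⇒ V=0.7167 continue  boundary S*=-
step 0: (k=0,j=0): S=158.0000, (K−S)⁺=0.0000, hold=1.8996 ⇒ V=1.8996 continue  boundary S*=-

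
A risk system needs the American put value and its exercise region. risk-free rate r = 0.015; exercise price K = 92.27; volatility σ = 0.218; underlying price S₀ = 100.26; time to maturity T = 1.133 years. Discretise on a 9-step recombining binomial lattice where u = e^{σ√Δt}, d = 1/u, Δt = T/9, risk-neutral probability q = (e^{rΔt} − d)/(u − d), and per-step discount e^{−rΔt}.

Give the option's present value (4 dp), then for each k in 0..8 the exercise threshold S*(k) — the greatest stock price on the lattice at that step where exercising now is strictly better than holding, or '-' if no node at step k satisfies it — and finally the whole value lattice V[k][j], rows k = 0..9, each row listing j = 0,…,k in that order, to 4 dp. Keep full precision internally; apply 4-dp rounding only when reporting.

price = 4.7660
boundary = - - - - - 68.1033 73.5801 79.4972 73.5801
tree:
4.7660
7.0399 2.4446
10.1144 3.9036 0.9527
14.0676 6.0857 1.6735 0.2148
18.8405 9.2107 2.8937 0.4244 0.0000
24.1667 13.4327 4.9021 0.8384 0.0000 0.0000
29.2358 18.6899 8.0750 1.6564 0.0000 0.0000 0.0000
33.9276 24.1667 12.7728 3.2724 0.0000 0.0000 0.0000 0.0000
38.2702 29.2358 18.6899 6.4651 0.0000 0.0000 0.0000 0.0000 0.0000
42.2895 33.9276 24.1667 12.7728 0.0000 0.0000 0.0000 0.0000 0.0000 0.0000

Δt=0.12589, u=1.08042, d=0.92557, q=0.49288, disc=e^(-rΔt)=0.99811
k=9 terminal: V=max(K-S,0) → 42.2895 33.9276 24.1667 12.7728 0.0000 0.0000 0.0000 0.0000 0.0000 0.0000
k=8: j=0 S=53.9998 intr=38.2702 cont=38.0961 V=38.2702[EX]; j=1 S=63.0342 intr=29.2358 cont=29.0617 V=29.2358[EX]; j=2 S=73.5801 intr=18.6899 cont=18.5159 V=18.6899[EX]; j=3 S=85.8903 intr=6.3797 cont=6.4651 V=6.4651[hold]; j=4 S=100.2600 intr=0.0000 cont=0.0000 V=0.0000[hold]; j=5 S=117.0338 intr=0.0000 cont=0.0000 V=0.0000[hold]; j=6 S=136.6140 intr=0.0000 cont=0.0000 V=0.0000[hold]; j=7 S=159.4700 intr=0.0000 cont=0.0000 V=0.0000[hold]; j=8 S=186.1499 intr=0.0000 cont=0.0000 V=0.0000[hold]  S*(8)=73.5801
k=7: j=0 S=58.3424 intr=33.9276 cont=33.7535 V=33.9276[EX]; j=1 S=68.1033 intr=24.1667 cont=23.9926 V=24.1667[EX]; j=2 S=79.4972 intr=12.7728 cont=12.6407 V=12.7728[EX]; j=3 S=92.7974 intr=0.0000 cont=3.2724 V=3.2724[hold]; j=4 S=108.3227 intr=0.0000 cont=0.0000 V=0.0000[hold]; j=5 S=126.4455 intr=0.0000 cont=0.0000 V=0.0000[hold]; j=6 S=147.6003 intr=0.0000 cont=0.0000 V=0.0000[hold]; j=7 S=172.2943 intr=0.0000 cont=0.0000 V=0.0000[hold]  S*(7)=79.4972
k=6: j=0 S=63.0342 intr=29.2358 cont=29.0617 V=29.2358[EX]; j=1 S=73.5801 intr=18.6899 cont=18.5159 V=18.6899[EX]; j=2 S=85.8903 intr=6.3797 cont=8.0750 V=8.0750[hold]; j=3 S=100.2600 intr=0.0000 cont=1.6564 V=1.6564[hold]; j=4 S=117.0338 intr=0.0000 cont=0.0000 V=0.0000[hold]; j=5 S=136.6140 intr=0.0000 cont=0.0000 V=0.0000[hold]; j=6 S=159.4700 intr=0.0000 cont=0.0000 V=0.0000[hold]  S*(6)=73.5801
k=5: j=0 S=68.1033 intr=24.1667 cont=23.9926 V=24.1667[EX]; j=1 S=79.4972 intr=12.7728 cont=13.4327 V=13.4327[hold]; j=2 S=92.7974 intr=0.0000 cont=4.9021 V=4.9021[hold]; j=3 S=108.3227 intr=0.0000 cont=0.8384 V=0.8384[hold]; j=4 S=126.4455 intr=0.0000 cont=0.0000 V=0.0000[hold]; j=5 S=147.6003 intr=0.0000 cont=0.0000 V=0.0000[hold]  S*(5)=68.1033
k=4: j=0 S=73.5801 intr=18.6899 cont=18.8405 V=18.8405[hold]; j=1 S=85.8903 intr=6.3797 cont=9.2107 V=9.2107[hold]; j=2 S=100.2600 intr=0.0000 cont=2.8937 V=2.8937[hold]; j=3 S=117.0338 intr=0.0000 cont=0.4244 V=0.4244[hold]; j=4 S=136.6140 intr=0.0000 cont=0.0000 V=0.0000[hold]  S*(4)=-
k=3: j=0 S=79.4972 intr=12.7728 cont=14.0676 V=14.0676[hold]; j=1 S=92.7974 intr=0.0000 cont=6.0857 V=6.0857[hold]; j=2 S=108.3227 intr=0.0000 cont=1.6735 V=1.6735[hold]; j=3 S=126.4455 intr=0.0000 cont=0.2148 V=0.2148[hold]  S*(3)=-
k=2: j=0 S=85.8903 intr=6.3797 cont=10.1144 V=10.1144[hold]; j=1 S=100.2600 intr=0.0000 cont=3.9036 V=3.9036[hold]; j=2 S=117.0338 intr=0.0000 cont=0.9527 V=0.9527[hold]  S*(2)=-
k=1: j=0 S=92.7974 intr=0.0000 cont=7.0399 V=7.0399[hold]; j=1 S=108.3227 intr=0.0000 cont=2.4446 V=2.4446[hold]  S*(1)=-
k=0: j=0 S=100.2600 intr=0.0000 cont=4.7660 V=4.7660[hold]  S*(0)=-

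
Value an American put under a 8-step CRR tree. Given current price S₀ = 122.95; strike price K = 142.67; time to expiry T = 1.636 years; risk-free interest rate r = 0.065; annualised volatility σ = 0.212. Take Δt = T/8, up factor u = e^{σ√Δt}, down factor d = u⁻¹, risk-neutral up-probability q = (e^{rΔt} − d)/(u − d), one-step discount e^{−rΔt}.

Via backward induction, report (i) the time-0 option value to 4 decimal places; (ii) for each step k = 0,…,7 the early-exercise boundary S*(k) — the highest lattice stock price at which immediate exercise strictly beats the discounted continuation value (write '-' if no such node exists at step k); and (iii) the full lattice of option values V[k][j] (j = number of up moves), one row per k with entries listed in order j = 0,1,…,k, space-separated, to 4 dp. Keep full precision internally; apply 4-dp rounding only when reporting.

price = 20.8360
boundary = - 111.7102 101.4979 111.7102 101.4979 111.7102 122.9500 111.7102
tree:
20.8360
30.9598 12.9199
41.1721 20.3593 7.0441
50.4508 30.9598 12.0347 3.0628
58.8813 41.1721 19.7880 5.8758 0.7963
66.5411 50.4508 30.9598 10.9739 1.7763 0.0000
73.5006 58.8813 41.1721 19.7200 3.9626 0.0000 0.0000
79.8239 66.5411 50.4508 30.9598 8.8399 0.0000 0.0000 0.0000
85.5692 73.5006 58.8813 41.1721 19.7200 0.0000 0.0000 0.0000 0.0000

params: Δt=0.20450 u=1.10062 d=0.90858 q=0.54573 e^(-rΔt)=0.98680
t_8 payoffs: 85.5692 73.5006 58.8813 41.1721 19.7200 0.0000 0.0000 0.0000 0.0000
t_7: node(7,0) S=62.8461 payoff=79.8239 vs cont=77.9401 → 79.8239 [stop]  node(7,1) S=76.1289 payoff=66.5411 vs cont=64.6572 → 66.5411 [stop]  node(7,2) S=92.2192 payoff=50.4508 vs cont=48.5669 → 50.4508 [stop]  node(7,3) S=111.7102 payoff=30.9598 vs cont=29.0759 → 30.9598 [stop]  node(7,4) S=135.3207 payoff=7.3493 vs cont=8.8399 → 8.8399 [wait]  node(7,5) S=163.9215 payoff=0.0000 vs cont=0.0000 → 0.0000 [wait]  node(7,6) S=198.5672 payoff=0.0000 vs cont=0.0000 → 0.0000 [wait]  node(7,7) S=240.5354 payoff=0.0000 vs cont=0.0000 → 0.0000 [wait]  ⇒ S*(7)=111.7102
t_6: node(6,0) S=69.1694 payoff=73.5006 vs cont=71.6167 → 73.5006 [stop]  node(6,1) S=83.7887 payoff=58.8813 vs cont=56.9974 → 58.8813 [stop]  node(6,2) S=101.4979 payoff=41.1721 vs cont=39.2882 → 41.1721 [stop]  node(6,3) S=122.9500 payoff=19.7200 vs cont=18.6388 → 19.7200 [stop]  node(6,4) S=148.9361 payoff=0.0000 vs cont=3.9626 → 3.9626 [wait]  node(6,5) S=180.4146 payoff=0.0000 vs cont=0.0000 → 0.0000 [wait]  node(6,6) S=218.5462 payoff=0.0000 vs cont=0.0000 → 0.0000 [wait]  ⇒ S*(6)=122.9500
t_5: node(5,0) S=76.1289 payoff=66.5411 vs cont=64.6572 → 66.5411 [stop]  node(5,1) S=92.2192 payoff=50.4508 vs cont=48.5669 → 50.4508 [stop]  node(5,2) S=111.7102 payoff=30.9598 vs cont=29.0759 → 30.9598 [stop]  node(5,3) S=135.3207 payoff=7.3493 vs cont=10.9739 → 10.9739 [wait]  node(5,4) S=163.9215 payoff=0.0000 vs cont=1.7763 → 1.7763 [wait]  node(5,5) S=198.5672 payoff=0.0000 vs cont=0.0000 → 0.0000 [wait]  ⇒ S*(5)=111.7102
t_4: node(4,0) S=83.7887 payoff=58.8813 vs cont=56.9974 → 58.8813 [stop]  node(4,1) S=101.4979 payoff=41.1721 vs cont=39.2882 → 41.1721 [stop]  node(4,2) S=122.9500 payoff=19.7200 vs cont=19.7880 → 19.7880 [wait]  node(4,3) S=148.9361 payoff=0.0000 vs cont=5.8758 → 5.8758 [wait]  node(4,4) S=180.4146 payoff=0.0000 vs cont=0.7963 → 0.7963 [wait]  ⇒ S*(4)=101.4979
t_3: node(3,0) S=92.2192 payoff=50.4508 vs cont=48.5669 → 50.4508 [stop]  node(3,1) S=111.7102 payoff=30.9598 vs cont=29.1126 → 30.9598 [stop]  node(3,2) S=135.3207 payoff=7.3493 vs cont=12.0347 → 12.0347 [wait]  node(3,3) S=163.9215 payoff=0.0000 vs cont=3.0628 → 3.0628 [wait]  ⇒ S*(3)=111.7102
t_2: node(2,0) S=101.4979 payoff=41.1721 vs cont=39.2882 → 41.1721 [stop]  node(2,1) S=122.9500 payoff=19.7200 vs cont=20.3593 → 20.3593 [wait]  node(2,2) S=148.9361 payoff=0.0000 vs cont=7.0441 → 7.0441 [wait]  ⇒ S*(2)=101.4979
t_1: node(1,0) S=111.7102 payoff=30.9598 vs cont=29.4202 → 30.9598 [stop]  node(1,1) S=135.3207 payoff=7.3493 vs cont=12.9199 → 12.9199 [wait]  ⇒ S*(1)=111.7102
t_0: node(0,0) S=122.9500 payoff=19.7200 vs cont=20.8360 → 20.8360 [wait]  ⇒ S*(0)=-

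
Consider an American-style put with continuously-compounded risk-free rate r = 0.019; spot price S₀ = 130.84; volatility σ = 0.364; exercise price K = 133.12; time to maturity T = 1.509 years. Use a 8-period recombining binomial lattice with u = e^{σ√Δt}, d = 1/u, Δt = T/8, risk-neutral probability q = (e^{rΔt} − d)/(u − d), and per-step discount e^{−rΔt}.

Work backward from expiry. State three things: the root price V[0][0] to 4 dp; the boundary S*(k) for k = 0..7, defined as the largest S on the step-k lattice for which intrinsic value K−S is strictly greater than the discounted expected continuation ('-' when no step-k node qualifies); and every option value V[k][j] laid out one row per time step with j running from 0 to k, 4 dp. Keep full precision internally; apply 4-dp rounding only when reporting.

price = 22.4458
boundary = - - - - 69.5204 81.4272 95.3732 111.7078
tree:
22.4458
30.6783 13.4025
40.6267 19.7771 6.3698
51.8803 28.3403 10.3432 1.9710
63.5996 39.1583 16.4481 3.5891 0.1749
73.7653 51.6928 25.4272 6.5235 0.3323 0.0000
82.4445 63.5996 37.7468 11.8322 0.6314 0.0000 0.0000
89.8546 73.7653 51.6928 21.4122 1.1998 0.0000 0.0000 0.0000
96.1811 82.4445 63.5996 37.7468 2.2800 0.0000 0.0000 0.0000 0.0000

Δt=0.18862  u=1.17127  d=0.85377  q=0.47187  discount=0.99642
step 8 (expiry): payoffs max(K−S,0) = 96.1811 82.4445 63.5996 37.7468 2.2800 0.0000 0.0000 0.0000 0.0000
step 7: (k=7,j=0): S=43.2654, (K−S)⁺=89.8546, hold=89.3783 ⇒ V=89.8546 exercise | (k=7,j=1): S=59.3547, (K−S)⁺=73.7653, hold=73.2891 ⇒ V=73.7653 exercise | (k=7,j=2): S=81.4272, (K−S)⁺=51.6928, hold=51.2166 ⇒ V=51.6928 exercise | (k=7,j=3): S=111.7078, (K−S)⁺=21.4122, hold=20.9360 ⇒ V=21.4122 exercise | (k=7,j=4): S=153.2490, (K−S)⁺=0.0000, hold=1.1998 ⇒ V=1.1998 continue | (k=7,j=5): S=210.2383, (K−S)⁺=0.0000, hold=0.0000 ⇒ V=0.0000 continue | (k=7,j=6): S=288.4204, (K−S)⁺=0.0000, hold=0.0000 ⇒ V=0.0000 continue | (k=7,j=7): S=395.6763, (K−S)⁺=0.0000, hold=0.0000 ⇒ V=0.0000 continue  boundary S*=111.7078
step 6: (k=6,j=0): S=50.6755, (K−S)⁺=82.4445, hold=81.9683 ⇒ V=82.4445 exercise | (k=6,j=1): S=69.5204, (K−S)⁺=63.5996, hold=63.1234 ⇒ V=63.5996 exercise | (k=6,j=2): S=95.3732, (K−S)⁺=37.7468, hold=37.2706 ⇒ V=37.7468 exercise | (k=6,j=3): S=130.8400, (K−S)⁺=2.2800, hold=11.8322 ⇒ V=11.8322 continue | (k=6,j=4): S=179.4960, (K−S)⁺=0.0000, hold=0.6314 ⇒ V=0.6314 continue | (k=6,j=5): S=246.2458, (K−S)⁺=0.0000, hold=0.0000 ⇒ V=0.0000 continue | (k=6,j=6): S=337.8182, (K−S)⁺=0.0000, hold=0.0000 ⇒ V=0.0000 continue  boundary S*=95.3732
step 5: (k=5,j=0): S=59.3547, (K−S)⁺=73.7653, hold=73.2891 ⇒ V=73.7653 exercise | (k=5,j=1): S=81.4272, (K−S)⁺=51.6928, hold=51.2166 ⇒ V=51.6928 exercise | (k=5,j=2): S=111.7078, (K−S)⁺=21.4122, hold=25.4272 ⇒ V=25.4272 continue | (k=5,j=3): S=153.2490, (K−S)⁺=0.0000, hold=6.5235 ⇒ V=6.5235 continue | (k=5,j=4): S=210.2383, (K−S)⁺=0.0000, hold=0.3323 ⇒ V=0.3323 continue | (k=5,j=5): S=288.4204, (K−S)⁺=0.0000, hold=0.0000 ⇒ V=0.0000 continue  boundary S*=81.4272
step 4: (k=4,j=0): S=69.5204, (K−S)⁺=63.5996, hold=63.1234 ⇒ V=63.5996 exercise | (k=4,j=1): S=95.3732, (K−S)⁺=37.7468, hold=39.1583 ⇒ V=39.1583 continue | (k=4,j=2): S=130.8400, (K−S)⁺=2.2800, hold=16.4481 ⇒ V=16.4481 continue | (k=4,j=3): S=179.4960, (K−S)⁺=0.0000, hold=3.5891 ⇒ V=3.5891 continue | (k=4,j=4): S=246.2458, (K−S)⁺=0.0000, hold=0.1749 ⇒ V=0.1749 continue  boundary S*=69.5204
step 3: (k=3,j=0): S=81.4272, (K−S)⁺=51.6928, hold=51.8803 ⇒ V=51.8803 continue | (k=3,j=1): S=111.7078, (K−S)⁺=21.4122, hold=28.3403 ⇒ V=28.3403 continue | (k=3,j=2): S=153.2490, (K−S)⁺=0.0000, hold=10.3432 ⇒ V=10.3432 continue | (k=3,j=3): S=210.2383, (K−S)⁺=0.0000, hold=1.9710 ⇒ V=1.9710 continue  boundary S*=-
step 2: (k=2,j=0): S=95.3732, (K−S)⁺=37.7468, hold=40.6267 ⇒ V=40.6267 continue | (k=2,j=1): S=130.8400, (K−S)⁺=2.2800, hold=19.7771 ⇒ V=19.7771 continue | (k=2,j=2): S=179.4960, (K−S)⁺=0.0000, hold=6.3698 ⇒ V=6.3698 continue  boundary S*=-
step 1: (k=1,j=0): S=111.7078, (K−S)⁺=21.4122, hold=30.6783 ⇒ V=30.6783 continue | (k=1,j=1): S=153.2490, (K−S)⁺=0.0000, hold=13.4025 ⇒ V=13.4025 continue  boundary S*=-
step 0: (k=0,j=0): S=130.8400, (K−S)⁺=2.2800, hold=22.4458 ⇒ V=22.4458 continue  boundary S*=-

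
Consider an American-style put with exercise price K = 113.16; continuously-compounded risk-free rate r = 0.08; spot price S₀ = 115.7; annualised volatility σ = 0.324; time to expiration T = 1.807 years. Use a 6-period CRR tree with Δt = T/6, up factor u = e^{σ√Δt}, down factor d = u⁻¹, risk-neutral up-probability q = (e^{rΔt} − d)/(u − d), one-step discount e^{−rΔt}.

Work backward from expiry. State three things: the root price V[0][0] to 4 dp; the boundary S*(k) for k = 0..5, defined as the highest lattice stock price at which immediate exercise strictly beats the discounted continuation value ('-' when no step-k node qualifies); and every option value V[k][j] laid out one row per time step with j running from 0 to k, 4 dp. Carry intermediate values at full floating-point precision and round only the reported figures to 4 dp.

Δt=0.30117, u=1.19459, d=0.83710, q=0.52388, disc=e^(-rΔt)=0.97619
k=6 terminal: V=max(K-S,0) → 73.3483 56.3465 32.0840 0.0000 0.0000 0.0000 0.0000
k=5: j=0 S=47.5588 intr=65.6012 cont=62.9074 V=65.6012[EX]; j=1 S=67.8691 intr=45.2909 cont=42.5971 V=45.2909[EX]; j=2 S=96.8529 intr=16.3071 cont=14.9122 V=16.3071[EX]; j=3 S=138.2146 intr=0.0000 cont=0.0000 V=0.0000[hold]; j=4 S=197.2400 intr=0.0000 cont=0.0000 V=0.0000[hold]; j=5 S=281.4725 intr=0.0000 cont=0.0000 V=0.0000[hold]  S*(5)=96.8529
k=4: j=0 S=56.8135 intr=56.3465 cont=53.6527 V=56.3465[EX]; j=1 S=81.0760 intr=32.0840 cont=29.3902 V=32.0840[EX]; j=2 S=115.7000 intr=0.0000 cont=7.5793 V=7.5793[hold]; j=3 S=165.1104 intr=0.0000 cont=0.0000 V=0.0000[hold]; j=4 S=235.6218 intr=0.0000 cont=0.0000 V=0.0000[hold]  S*(4)=81.0760
k=3: j=0 S=67.8691 intr=45.2909 cont=42.5971 V=45.2909[EX]; j=1 S=96.8529 intr=16.3071 cont=18.7883 V=18.7883[hold]; j=2 S=138.2146 intr=0.0000 cont=3.5228 V=3.5228[hold]; j=3 S=197.2400 intr=0.0000 cont=0.0000 V=0.0000[hold]  S*(3)=67.8691
k=2: j=0 S=81.0760 intr=32.0840 cont=30.6591 V=32.0840[EX]; j=1 S=115.7000 intr=0.0000 cont=10.5341 V=10.5341[hold]; j=2 S=165.1104 intr=0.0000 cont=1.6373 V=1.6373[hold]  S*(2)=81.0760
k=1: j=0 S=96.8529 intr=16.3071 cont=20.2994 V=20.2994[hold]; j=1 S=138.2146 intr=0.0000 cont=5.7335 V=5.7335[hold]  S*(1)=-
k=0: j=0 S=115.7000 intr=0.0000 cont=12.3671 V=12.3671[hold]  S*(0)=-

price = 12.3671
boundary = - - 81.0760 67.8691 81.0760 96.8529
tree:
12.3671
20.2994 5.7335
32.0840 10.5341 1.6373
45.2909 18.7883 3.5228 0.0000
56.3465 32.0840 7.5793 0.0000 0.0000
65.6012 45.2909 16.3071 0.0000 0.0000 0.0000
73.3483 56.3465 32.0840 0.0000 0.0000 0.0000 0.0000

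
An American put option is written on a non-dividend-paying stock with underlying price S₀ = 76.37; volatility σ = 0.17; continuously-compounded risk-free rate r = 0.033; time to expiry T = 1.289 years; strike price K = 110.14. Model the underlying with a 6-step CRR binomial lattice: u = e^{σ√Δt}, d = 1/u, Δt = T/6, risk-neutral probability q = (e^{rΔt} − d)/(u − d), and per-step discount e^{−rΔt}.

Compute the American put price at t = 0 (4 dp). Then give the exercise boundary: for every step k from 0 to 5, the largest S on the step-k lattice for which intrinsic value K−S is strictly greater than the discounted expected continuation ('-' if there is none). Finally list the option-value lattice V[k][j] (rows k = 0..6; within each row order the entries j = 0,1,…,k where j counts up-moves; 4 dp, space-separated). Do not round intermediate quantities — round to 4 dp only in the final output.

price = 33.7700
boundary = 76.3700 82.6310 89.4053 82.6310 89.4053 96.7350
tree:
33.7700
39.5566 27.5090
44.9048 33.7700 20.7347
49.8477 39.5566 27.5090 13.7686
54.4161 44.9048 33.7700 20.7347 7.6627
58.6383 49.8477 39.5566 27.5090 13.4050 2.5797
62.5407 54.4161 44.9048 33.7700 20.7347 5.4744 0.0000

Δt=0.21483  u=1.08198  d=0.92423  q=0.52541  discount=0.99294
step 6 (expiry): payoffs max(K−S,0) = 62.5407 54.4161 44.9048 33.7700 20.7347 5.4744 0.0000
step 5: (k=5,j=0): S=51.5017, (K−S)⁺=58.6383, hold=57.8603 ⇒ V=58.6383 exercise | (k=5,j=1): S=60.2923, (K−S)⁺=49.8477, hold=49.0696 ⇒ V=49.8477 exercise | (k=5,j=2): S=70.5834, (K−S)⁺=39.5566, hold=38.7785 ⇒ V=39.5566 exercise | (k=5,j=3): S=82.6310, (K−S)⁺=27.5090, hold=26.7309 ⇒ V=27.5090 exercise | (k=5,j=4): S=96.7350, (K−S)⁺=13.4050, hold=12.6269 ⇒ V=13.4050 exercise | (k=5,j=5): S=113.2464, (K−S)⁺=0.0000, hold=2.5797 ⇒ V=2.5797 continue  boundary S*=96.7350
step 4: (k=4,j=0): S=55.7239, (K−S)⁺=54.4161, hold=53.6380 ⇒ V=54.4161 exercise | (k=4,j=1): S=65.2352, (K−S)⁺=44.9048, hold=44.1267 ⇒ V=44.9048 exercise | (k=4,j=2): S=76.3700, (K−S)⁺=33.7700, hold=32.9919 ⇒ V=33.7700 exercise | (k=4,j=3): S=89.4053, (K−S)⁺=20.7347, hold=19.9566 ⇒ V=20.7347 exercise | (k=4,j=4): S=104.6656, (K−S)⁺=5.4744, hold=7.6627 ⇒ V=7.6627 continue  boundary S*=89.4053
step 3: (k=3,j=0): S=60.2923, (K−S)⁺=49.8477, hold=49.0696 ⇒ V=49.8477 exercise | (k=3,j=1): S=70.5834, (K−S)⁺=39.5566, hold=38.7785 ⇒ V=39.5566 exercise | (k=3,j=2): S=82.6310, (K−S)⁺=27.5090, hold=26.7309 ⇒ V=27.5090 exercise | (k=3,j=3): S=96.7350, (K−S)⁺=13.4050, hold=13.7686 ⇒ V=13.7686 continue  boundary S*=82.6310
step 2: (k=2,j=0): S=65.2352, (K−S)⁺=44.9048, hold=44.1267 ⇒ V=44.9048 exercise | (k=2,j=1): S=76.3700, (K−S)⁺=33.7700, hold=32.9919 ⇒ V=33.7700 exercise | (k=2,j=2): S=89.4053, (K−S)⁺=20.7347, hold=20.1463 ⇒ V=20.7347 exercise  boundary S*=89.4053
step 1: (k=1,j=0): S=70.5834, (K−S)⁺=39.5566, hold=38.7785 ⇒ V=39.5566 exercise | (k=1,j=1): S=82.6310, (K−S)⁺=27.5090, hold=26.7309 ⇒ V=27.5090 exercise  boundary S*=82.6310
step 0: (k=0,j=0): S=76.3700, (K−S)⁺=33.7700, hold=32.9919 ⇒ V=33.7700 exercise  boundary S*=76.3700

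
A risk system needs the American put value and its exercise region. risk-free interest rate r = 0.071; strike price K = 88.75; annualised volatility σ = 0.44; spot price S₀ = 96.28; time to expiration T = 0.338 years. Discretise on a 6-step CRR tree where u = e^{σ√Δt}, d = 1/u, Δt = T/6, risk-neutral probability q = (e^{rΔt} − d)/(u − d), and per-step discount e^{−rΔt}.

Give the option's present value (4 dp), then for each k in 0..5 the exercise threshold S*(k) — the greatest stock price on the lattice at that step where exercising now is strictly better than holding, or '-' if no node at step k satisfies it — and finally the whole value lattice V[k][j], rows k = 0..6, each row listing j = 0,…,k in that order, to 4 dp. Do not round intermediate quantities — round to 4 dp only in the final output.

Δt=0.05633, u=1.11008, d=0.90084, q=0.49307, disc=e^(-rΔt)=0.99601
k=6 terminal: V=max(K-S,0) → 37.2971 25.3458 10.6183 0.0000 0.0000 0.0000 0.0000
k=5: j=0 S=57.1168 intr=31.6332 cont=31.2789 V=31.6332[EX]; j=1 S=70.3838 intr=18.3662 cont=18.0119 V=18.3662[EX]; j=2 S=86.7325 intr=2.0175 cont=5.3613 V=5.3613[hold]; j=3 S=106.8785 intr=0.0000 cont=0.0000 V=0.0000[hold]; j=4 S=131.7041 intr=0.0000 cont=0.0000 V=0.0000[hold]; j=5 S=162.2962 intr=0.0000 cont=0.0000 V=0.0000[hold]  S*(5)=70.3838
k=4: j=0 S=63.4042 intr=25.3458 cont=24.9915 V=25.3458[EX]; j=1 S=78.1317 intr=10.6183 cont=11.9062 V=11.9062[hold]; j=2 S=96.2800 intr=0.0000 cont=2.7069 V=2.7069[hold]; j=3 S=118.6438 intr=0.0000 cont=0.0000 V=0.0000[hold]; j=4 S=146.2022 intr=0.0000 cont=0.0000 V=0.0000[hold]  S*(4)=63.4042
k=3: j=0 S=70.3838 intr=18.3662 cont=18.6444 V=18.6444[hold]; j=1 S=86.7325 intr=2.0175 cont=7.3409 V=7.3409[hold]; j=2 S=106.8785 intr=0.0000 cont=1.3668 V=1.3668[hold]; j=3 S=131.7041 intr=0.0000 cont=0.0000 V=0.0000[hold]  S*(3)=-
k=2: j=0 S=78.1317 intr=10.6183 cont=13.0188 V=13.0188[hold]; j=1 S=96.2800 intr=0.0000 cont=4.3777 V=4.3777[hold]; j=2 S=118.6438 intr=0.0000 cont=0.6901 V=0.6901[hold]  S*(2)=-
k=1: j=0 S=86.7325 intr=2.0175 cont=8.7232 V=8.7232[hold]; j=1 S=106.8785 intr=0.0000 cont=2.5492 V=2.5492[hold]  S*(1)=-
k=0: j=0 S=96.2800 intr=0.0000 cont=5.6563 V=5.6563[hold]  S*(0)=-

price = 5.6563
boundary = - - - - 63.4042 70.3838
tree:
5.6563
8.7232 2.5492
13.0188 4.3777 0.6901
18.6444 7.3409 1.3668 0.0000
25.3458 11.9062 2.7069 0.0000 0.0000
31.6332 18.3662 5.3613 0.0000 0.0000 0.0000
37.2971 25.3458 10.6183 0.0000 0.0000 0.0000 0.0000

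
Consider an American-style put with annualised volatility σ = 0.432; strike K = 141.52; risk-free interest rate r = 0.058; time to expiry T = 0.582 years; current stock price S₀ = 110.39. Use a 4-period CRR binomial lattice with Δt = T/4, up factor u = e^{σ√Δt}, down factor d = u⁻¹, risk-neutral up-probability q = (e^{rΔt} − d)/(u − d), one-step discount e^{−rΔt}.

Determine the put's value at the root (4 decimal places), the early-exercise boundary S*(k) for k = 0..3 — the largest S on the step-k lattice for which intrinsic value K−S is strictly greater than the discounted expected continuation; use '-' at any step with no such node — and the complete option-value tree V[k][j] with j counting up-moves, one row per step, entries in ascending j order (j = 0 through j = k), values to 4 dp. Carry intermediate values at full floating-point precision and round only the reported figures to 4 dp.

Δt=0.14550  u=1.17914  d=0.84808  q=0.48450  discount=0.99160
step 4 (expiry): payoffs max(K−S,0) = 84.4155 62.1237 31.1300 0.0000 0.0000
step 3: (k=3,j=0): S=67.3341, (K−S)⁺=74.1859, hold=72.9966 ⇒ V=74.1859 exercise | (k=3,j=1): S=93.6192, (K−S)⁺=47.9008, hold=46.7115 ⇒ V=47.9008 exercise | (k=3,j=2): S=130.1651, (K−S)⁺=11.3549, hold=15.9128 ⇒ V=15.9128 continue | (k=3,j=3): S=180.9773, (K−S)⁺=0.0000, hold=0.0000 ⇒ V=0.0000 continue  boundary S*=93.6192
step 2: (k=2,j=0): S=79.3963, (K−S)⁺=62.1237, hold=60.9345 ⇒ V=62.1237 exercise | (k=2,j=1): S=110.3900, (K−S)⁺=31.1300, hold=32.1305 ⇒ V=32.1305 continue | (k=2,j=2): S=153.4827, (K−S)⁺=0.0000, hold=8.1342 ⇒ V=8.1342 continue  boundary S*=79.3963
step 1: (k=1,j=0): S=93.6192, (K−S)⁺=47.9008, hold=47.1922 ⇒ V=47.9008 exercise | (k=1,j=1): S=130.1651, (K−S)⁺=11.3549, hold=20.3321 ⇒ V=20.3321 continue  boundary S*=93.6192
step 0: (k=0,j=0): S=110.3900, (K−S)⁺=31.1300, hold=34.2536 ⇒ V=34.2536 continue  boundary S*=-

price = 34.2536
boundary = - 93.6192 79.3963 93.6192
tree:
34.2536
47.9008 20.3321
62.1237 32.1305 8.1342
74.1859 47.9008 15.9128 0.0000
84.4155 62.1237 31.1300 0.0000 0.0000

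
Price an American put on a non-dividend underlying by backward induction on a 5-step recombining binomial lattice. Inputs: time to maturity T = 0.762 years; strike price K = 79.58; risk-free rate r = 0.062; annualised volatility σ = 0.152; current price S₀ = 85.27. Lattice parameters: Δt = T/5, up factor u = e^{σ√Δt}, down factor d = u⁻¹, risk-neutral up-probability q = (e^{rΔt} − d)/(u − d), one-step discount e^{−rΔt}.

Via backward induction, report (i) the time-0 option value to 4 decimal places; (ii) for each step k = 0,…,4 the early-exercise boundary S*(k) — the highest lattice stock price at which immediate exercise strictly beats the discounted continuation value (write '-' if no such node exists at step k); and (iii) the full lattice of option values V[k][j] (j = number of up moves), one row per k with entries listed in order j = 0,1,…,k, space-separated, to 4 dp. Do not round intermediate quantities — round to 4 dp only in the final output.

price = 1.1740
boundary = - - - 71.3650 75.7278
tree:
1.1740
2.3250 0.3080
4.4679 0.7149 0.0000
8.2150 1.6595 0.0000 0.0000
12.3265 3.8522 0.0000 0.0000 0.0000
16.2011 8.2150 0.0000 0.0000 0.0000 0.0000

Δt=0.15240  u=1.06113  d=0.94239  q=0.56512  discount=0.99060
step 5 (expiry): payoffs max(K−S,0) = 16.2011 8.2150 0.0000 0.0000 0.0000 0.0000
step 4: (k=4,j=0): S=67.2535, (K−S)⁺=12.3265, hold=11.5781 ⇒ V=12.3265 exercise | (k=4,j=1): S=75.7278, (K−S)⁺=3.8522, hold=3.5390 ⇒ V=3.8522 exercise | (k=4,j=2): S=85.2700, (K−S)⁺=0.0000, hold=0.0000 ⇒ V=0.0000 continue | (k=4,j=3): S=96.0145, (K−S)⁺=0.0000, hold=0.0000 ⇒ V=0.0000 continue | (k=4,j=4): S=108.1129, (K−S)⁺=0.0000, hold=0.0000 ⇒ V=0.0000 continue  boundary S*=75.7278
step 3: (k=3,j=0): S=71.3650, (K−S)⁺=8.2150, hold=7.4666 ⇒ V=8.2150 exercise | (k=3,j=1): S=80.3574, (K−S)⁺=0.0000, hold=1.6595 ⇒ V=1.6595 continue | (k=3,j=2): S=90.4829, (K−S)⁺=0.0000, hold=0.0000 ⇒ V=0.0000 continue | (k=3,j=3): S=101.8843, (K−S)⁺=0.0000, hold=0.0000 ⇒ V=0.0000 continue  boundary S*=71.3650
step 2: (k=2,j=0): S=75.7278, (K−S)⁺=3.8522, hold=4.4679 ⇒ V=4.4679 continue | (k=2,j=1): S=85.2700, (K−S)⁺=0.0000, hold=0.7149 ⇒ V=0.7149 continue | (k=2,j=2): S=96.0145, (K−S)⁺=0.0000, hold=0.0000 ⇒ V=0.0000 continue  boundary S*=-
step 1: (k=1,j=0): S=80.3574, (K−S)⁺=0.0000, hold=2.3250 ⇒ V=2.3250 continue | (k=1,j=1): S=90.4829, (K−S)⁺=0.0000, hold=0.3080 ⇒ V=0.3080 continue  boundary S*=-
step 0: (k=0,j=0): S=85.2700, (K−S)⁺=0.0000, hold=1.1740 ⇒ V=1.1740 continue  boundary S*=-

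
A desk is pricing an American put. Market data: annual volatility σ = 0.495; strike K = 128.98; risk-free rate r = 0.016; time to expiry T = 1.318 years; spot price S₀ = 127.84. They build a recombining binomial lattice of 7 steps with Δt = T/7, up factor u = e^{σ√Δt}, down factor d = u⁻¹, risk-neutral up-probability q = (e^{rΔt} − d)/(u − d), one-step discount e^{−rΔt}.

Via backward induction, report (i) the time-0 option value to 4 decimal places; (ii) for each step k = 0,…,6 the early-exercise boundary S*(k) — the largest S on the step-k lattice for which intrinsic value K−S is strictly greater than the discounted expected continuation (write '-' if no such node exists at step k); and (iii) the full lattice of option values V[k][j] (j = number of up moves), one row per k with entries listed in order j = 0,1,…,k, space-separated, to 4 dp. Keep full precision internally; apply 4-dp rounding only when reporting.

Δt=0.18829  u=1.23960  d=0.80671  q=0.45348  discount=0.99699
step 7 (expiry): payoffs max(K−S,0) = 100.5555 85.3026 61.8649 25.8501 0.0000 0.0000 0.0000 0.0000
step 6: (k=6,j=0): S=35.2350, (K−S)⁺=93.7450, hold=93.3570 ⇒ V=93.7450 exercise | (k=6,j=1): S=54.1425, (K−S)⁺=74.8375, hold=74.4495 ⇒ V=74.8375 exercise | (k=6,j=2): S=83.1960, (K−S)⁺=45.7840, hold=45.3960 ⇒ V=45.7840 exercise | (k=6,j=3): S=127.8400, (K−S)⁺=1.1400, hold=14.0851 ⇒ V=14.0851 continue | (k=6,j=4): S=196.4404, (K−S)⁺=0.0000, hold=0.0000 ⇒ V=0.0000 continue | (k=6,j=5): S=301.8527, (K−S)⁺=0.0000, hold=0.0000 ⇒ V=0.0000 continue | (k=6,j=6): S=463.8304, (K−S)⁺=0.0000, hold=0.0000 ⇒ V=0.0000 continue  boundary S*=83.1960
step 5: (k=5,j=0): S=43.6774, (K−S)⁺=85.3026, hold=84.9147 ⇒ V=85.3026 exercise | (k=5,j=1): S=67.1151, (K−S)⁺=61.8649, hold=61.4769 ⇒ V=61.8649 exercise | (k=5,j=2): S=103.1299, (K−S)⁺=25.8501, hold=31.3148 ⇒ V=31.3148 continue | (k=5,j=3): S=158.4706, (K−S)⁺=0.0000, hold=7.6747 ⇒ V=7.6747 continue | (k=5,j=4): S=243.5079, (K−S)⁺=0.0000, hold=0.0000 ⇒ V=0.0000 continue | (k=5,j=5): S=374.1770, (K−S)⁺=0.0000, hold=0.0000 ⇒ V=0.0000 continue  boundary S*=67.1151
step 4: (k=4,j=0): S=54.1425, (K−S)⁺=74.8375, hold=74.4495 ⇒ V=74.8375 exercise | (k=4,j=1): S=83.1960, (K−S)⁺=45.7840, hold=47.8667 ⇒ V=47.8667 continue | (k=4,j=2): S=127.8400, (K−S)⁺=1.1400, hold=20.5326 ⇒ V=20.5326 continue | (k=4,j=3): S=196.4404, (K−S)⁺=0.0000, hold=4.1818 ⇒ V=4.1818 continue | (k=4,j=4): S=301.8527, (K−S)⁺=0.0000, hold=0.0000 ⇒ V=0.0000 continue  boundary S*=54.1425
step 3: (k=3,j=0): S=67.1151, (K−S)⁺=61.8649, hold=62.4185 ⇒ V=62.4185 continue | (k=3,j=1): S=103.1299, (K−S)⁺=25.8501, hold=35.3646 ⇒ V=35.3646 continue | (k=3,j=2): S=158.4706, (K−S)⁺=0.0000, hold=13.0784 ⇒ V=13.0784 continue | (k=3,j=3): S=243.5079, (K−S)⁺=0.0000, hold=2.2786 ⇒ V=2.2786 continue  boundary S*=-
step 2: (k=2,j=0): S=83.1960, (K−S)⁺=45.7840, hold=49.9993 ⇒ V=49.9993 continue | (k=2,j=1): S=127.8400, (K−S)⁺=1.1400, hold=25.1823 ⇒ V=25.1823 continue | (k=2,j=2): S=196.4404, (K−S)⁺=0.0000, hold=8.1563 ⇒ V=8.1563 continue  boundary S*=-
step 1: (k=1,j=0): S=103.1299, (K−S)⁺=25.8501, hold=38.6288 ⇒ V=38.6288 continue | (k=1,j=1): S=158.4706, (K−S)⁺=0.0000, hold=17.4089 ⇒ V=17.4089 continue  boundary S*=-
step 0: (k=0,j=0): S=127.8400, (K−S)⁺=1.1400, hold=28.9188 ⇒ V=28.9188 continue  boundary S*=-

price = 28.9188
boundary = - - - - 54.1425 67.1151 83.1960
tree:
28.9188
38.6288 17.4089
49.9993 25.1823 8.1563
62.4185 35.3646 13.0784 2.2786
74.8375 47.8667 20.5326 4.1818 0.0000
85.3026 61.8649 31.3148 7.6747 0.0000 0.0000
93.7450 74.8375 45.7840 14.0851 0.0000 0.0000 0.0000
100.5555 85.3026 61.8649 25.8501 0.0000 0.0000 0.0000 0.0000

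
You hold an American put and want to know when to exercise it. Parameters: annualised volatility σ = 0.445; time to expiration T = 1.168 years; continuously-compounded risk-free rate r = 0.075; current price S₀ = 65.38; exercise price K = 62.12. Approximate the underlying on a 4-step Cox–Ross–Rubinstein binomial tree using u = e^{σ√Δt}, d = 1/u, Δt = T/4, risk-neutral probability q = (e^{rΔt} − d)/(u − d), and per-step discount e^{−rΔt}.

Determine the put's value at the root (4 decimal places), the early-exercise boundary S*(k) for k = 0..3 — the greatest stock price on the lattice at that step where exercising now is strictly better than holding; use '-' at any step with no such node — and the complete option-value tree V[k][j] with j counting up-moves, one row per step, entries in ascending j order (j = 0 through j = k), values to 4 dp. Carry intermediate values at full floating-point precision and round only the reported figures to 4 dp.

Δt=0.29200, u=1.27184, d=0.78626, q=0.48577, disc=e^(-rΔt)=0.97834
k=4 terminal: V=max(K-S,0) → 37.1330 21.7015 0.0000 0.0000 0.0000
k=3: j=0 S=31.7795 intr=30.3405 cont=28.9948 V=30.3405[EX]; j=1 S=51.4058 intr=10.7142 cont=10.9178 V=10.9178[hold]; j=2 S=83.1529 intr=0.0000 cont=0.0000 V=0.0000[hold]; j=3 S=134.5063 intr=0.0000 cont=0.0000 V=0.0000[hold]  S*(3)=31.7795
k=2: j=0 S=40.4185 intr=21.7015 cont=20.4527 V=21.7015[EX]; j=1 S=65.3800 intr=0.0000 cont=5.4927 V=5.4927[hold]; j=2 S=105.7572 intr=0.0000 cont=0.0000 V=0.0000[hold]  S*(2)=40.4185
k=1: j=0 S=51.4058 intr=10.7142 cont=13.5282 V=13.5282[hold]; j=1 S=83.1529 intr=0.0000 cont=2.7633 V=2.7633[hold]  S*(1)=-
k=0: j=0 S=65.3800 intr=0.0000 cont=8.1192 V=8.1192[hold]  S*(0)=-

price = 8.1192
boundary = - - 40.4185 31.7795
tree:
8.1192
13.5282 2.7633
21.7015 5.4927 0.0000
30.3405 10.9178 0.0000 0.0000
37.1330 21.7015 0.0000 0.0000 0.0000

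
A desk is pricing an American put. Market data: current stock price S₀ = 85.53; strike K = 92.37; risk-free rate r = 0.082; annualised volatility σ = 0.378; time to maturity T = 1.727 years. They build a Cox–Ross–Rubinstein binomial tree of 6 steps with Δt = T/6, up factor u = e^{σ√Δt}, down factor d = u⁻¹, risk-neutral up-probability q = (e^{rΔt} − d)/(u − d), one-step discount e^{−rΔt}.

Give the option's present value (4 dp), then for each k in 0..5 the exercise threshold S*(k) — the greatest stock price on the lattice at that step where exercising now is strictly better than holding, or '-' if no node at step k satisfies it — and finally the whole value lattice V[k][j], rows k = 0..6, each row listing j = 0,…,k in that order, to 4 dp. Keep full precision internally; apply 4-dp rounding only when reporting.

price = 15.9718
boundary = - - 57.0126 46.5476 57.0126 69.8304
tree:
15.9718
24.1836 8.7682
35.3574 14.4968 3.6314
45.8224 23.1743 6.7727 0.7591
54.3665 35.3574 12.4625 1.5797 0.0000
61.3423 45.8224 22.5396 3.2871 0.0000 0.0000
67.0376 54.3665 35.3574 6.8400 0.0000 0.0000 0.0000

params: Δt=0.28783 u=1.22482 d=0.81644 q=0.50796 e^(-rΔt)=0.97667
t_6 payoffs: 67.0376 54.3665 35.3574 6.8400 0.0000 0.0000 0.0000
t_5: node(5,0) S=31.0277 payoff=61.3423 vs cont=59.1877 → 61.3423 [stop]  node(5,1) S=46.5476 payoff=45.8224 vs cont=43.6678 → 45.8224 [stop]  node(5,2) S=69.8304 payoff=22.5396 vs cont=20.3850 → 22.5396 [stop]  node(5,3) S=104.7592 payoff=0.0000 vs cont=3.2871 → 3.2871 [wait]  node(5,4) S=157.1592 payoff=0.0000 vs cont=0.0000 → 0.0000 [wait]  node(5,5) S=235.7694 payoff=0.0000 vs cont=0.0000 → 0.0000 [wait]  ⇒ S*(5)=69.8304
t_4: node(4,0) S=38.0035 payoff=54.3665 vs cont=52.2119 → 54.3665 [stop]  node(4,1) S=57.0126 payoff=35.3574 vs cont=33.2028 → 35.3574 [stop]  node(4,2) S=85.5300 payoff=6.8400 vs cont=12.4625 → 12.4625 [wait]  node(4,3) S=128.3116 payoff=0.0000 vs cont=1.5797 → 1.5797 [wait]  node(4,4) S=192.4924 payoff=0.0000 vs cont=0.0000 → 0.0000 [wait]  ⇒ S*(4)=57.0126
t_3: node(3,0) S=46.5476 payoff=45.8224 vs cont=43.6678 → 45.8224 [stop]  node(3,1) S=69.8304 payoff=22.5396 vs cont=23.1743 → 23.1743 [wait]  node(3,2) S=104.7592 payoff=0.0000 vs cont=6.7727 → 6.7727 [wait]  node(3,3) S=157.1592 payoff=0.0000 vs cont=0.7591 → 0.7591 [wait]  ⇒ S*(3)=46.5476
t_2: node(2,0) S=57.0126 payoff=35.3574 vs cont=33.5177 → 35.3574 [stop]  node(2,1) S=85.5300 payoff=6.8400 vs cont=14.4968 → 14.4968 [wait]  node(2,2) S=128.3116 payoff=0.0000 vs cont=3.6314 → 3.6314 [wait]  ⇒ S*(2)=57.0126
t_1: node(1,0) S=69.8304 payoff=22.5396 vs cont=24.1836 → 24.1836 [wait]  node(1,1) S=104.7592 payoff=0.0000 vs cont=8.7682 → 8.7682 [wait]  ⇒ S*(1)=-
t_0: node(0,0) S=85.5300 payoff=6.8400 vs cont=15.9718 → 15.9718 [wait]  ⇒ S*(0)=-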